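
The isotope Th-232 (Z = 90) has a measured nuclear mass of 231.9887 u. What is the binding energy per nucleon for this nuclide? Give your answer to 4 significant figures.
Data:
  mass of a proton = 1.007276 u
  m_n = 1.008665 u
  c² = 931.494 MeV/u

Total constituent mass: 90 × 1.007276 + 142 × 1.008665 = 233.885270 u
Mass defect Δm = 233.885270 − 231.9887 = 1.896570 u
Binding energy = Δm·c² = 1.896570 × 931.494 MeV/u = 1766.64 MeV
Dividing by A = 232 gives 7.615 MeV per nucleon.

7.615 MeV/nucleon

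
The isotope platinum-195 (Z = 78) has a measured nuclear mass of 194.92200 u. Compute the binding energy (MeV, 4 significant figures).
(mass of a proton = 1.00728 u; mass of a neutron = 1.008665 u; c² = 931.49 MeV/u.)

1546 MeV

Total constituent mass: 78 × 1.00728 + 117 × 1.008665 = 196.581645 u
The mass defect is 196.581645 − 194.92200 = 1.659645 u.
E_B = 1.659645 × 931.49 = 1545.94 MeV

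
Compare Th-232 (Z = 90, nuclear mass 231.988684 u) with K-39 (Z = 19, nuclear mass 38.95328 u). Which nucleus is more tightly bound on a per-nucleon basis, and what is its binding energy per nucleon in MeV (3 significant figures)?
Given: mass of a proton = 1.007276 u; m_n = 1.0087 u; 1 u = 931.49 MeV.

K-39; 8.57 MeV/nucleon

Th-232: Σm = 90(1.007276) + 142(1.0087) = 233.890240 u; Δm = 1.901556 u; E_B = 1771.28 MeV; E_B/A = 7.6348 MeV
K-39: Σm = 19(1.007276) + 20(1.0087) = 39.312244 u; Δm = 0.358964 u; E_B = 334.37 MeV; E_B/A = 8.574 MeV
K-39 has the higher binding energy per nucleon, so it is the more tightly bound nucleus.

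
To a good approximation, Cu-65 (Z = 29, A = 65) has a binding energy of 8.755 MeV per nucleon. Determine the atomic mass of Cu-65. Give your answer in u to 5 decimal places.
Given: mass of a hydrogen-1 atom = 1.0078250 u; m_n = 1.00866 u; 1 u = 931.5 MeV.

Total binding energy = 65 × 8.755 = 569.075 MeV
Mass defect = 569.075 MeV / (931.5 MeV/u) = 0.6109232 u
Constituent mass = 29(1.0078250) + 36(1.00866) = 65.5386850 u
Atomic mass = 65.5386850 − 0.6109232 = 64.9277618 u ≈ 64.92776 u (to 5 decimal places)

64.92776 u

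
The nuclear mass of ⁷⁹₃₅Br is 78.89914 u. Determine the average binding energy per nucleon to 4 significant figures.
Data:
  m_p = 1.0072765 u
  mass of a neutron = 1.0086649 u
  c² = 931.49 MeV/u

The nucleus contains 35 protons and 79 − 35 = 44 neutrons.
Mass of separated nucleons = 35(1.0072765) + 44(1.0086649) = 35.2546775 + 44.3812556 = 79.6359331 u
The mass defect is 79.6359331 − 78.89914 = 0.7367931 u.
Converting to energy: 0.7367931 u × 931.49 MeV/u = 686.315 MeV
Dividing by A = 79 gives 8.688 MeV per nucleon.

8.688 MeV/nucleon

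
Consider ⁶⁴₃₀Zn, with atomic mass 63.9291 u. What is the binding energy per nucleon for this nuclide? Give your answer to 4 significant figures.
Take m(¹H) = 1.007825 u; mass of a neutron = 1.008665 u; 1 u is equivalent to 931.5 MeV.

8.737 MeV/nucleon

Σm = 30·m(¹H) + 34·m_n = 30.234750 + 34.294610 = 64.529360 u
Mass defect Δm = 64.529360 − 63.9291 = 0.600260 u
Binding energy = Δm·c² = 0.600260 × 931.5 MeV/u = 559.142 MeV
Per nucleon: 559.142 / 64 = 8.737 MeV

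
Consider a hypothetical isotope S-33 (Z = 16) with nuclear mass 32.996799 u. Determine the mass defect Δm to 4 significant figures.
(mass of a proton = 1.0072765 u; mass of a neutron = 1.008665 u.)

0.2669 u

With 16 protons and 17 neutrons (A = 33):
Σm = 16·m_p + 17·m_n = 16.1164240 + 17.147305 = 33.2637290 u
The mass defect is 33.2637290 − 32.996799 = 0.2669300 u.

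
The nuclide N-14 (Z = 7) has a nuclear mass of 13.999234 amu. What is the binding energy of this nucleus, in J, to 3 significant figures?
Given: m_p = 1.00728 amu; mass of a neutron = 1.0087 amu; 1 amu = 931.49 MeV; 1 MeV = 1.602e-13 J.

The nucleus contains 7 protons and 14 − 7 = 7 neutrons.
Total constituent mass: 7 × 1.00728 + 7 × 1.0087 = 14.11186 amu
Δm = 14.11186 − 13.999234 = 0.112626 amu
Converting to energy: 0.112626 amu × 931.49 MeV/amu = 104.910 MeV
In joules: 104.910 MeV × 1.602e-13 J/MeV = 1.6807e-11 J

1.68e-11 J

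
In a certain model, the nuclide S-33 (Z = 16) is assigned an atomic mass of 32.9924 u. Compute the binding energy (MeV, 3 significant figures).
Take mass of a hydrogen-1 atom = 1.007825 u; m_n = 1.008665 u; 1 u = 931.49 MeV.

261 MeV

The nucleus contains 16 protons and 33 − 16 = 17 neutrons.
Mass of separated nucleons = 16(1.007825) + 17(1.008665) = 16.125200 + 17.147305 = 33.272505 u
The mass defect is 33.272505 − 32.9924 = 0.280105 u.
Converting to energy: 0.280105 u × 931.49 MeV/u = 260.915 MeV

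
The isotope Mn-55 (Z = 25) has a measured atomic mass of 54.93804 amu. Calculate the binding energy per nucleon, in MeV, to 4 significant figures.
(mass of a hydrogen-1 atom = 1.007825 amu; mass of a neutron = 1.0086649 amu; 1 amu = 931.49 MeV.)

The nucleus contains 25 protons and 55 − 25 = 30 neutrons.
Total constituent mass: 25 × 1.007825 + 30 × 1.0086649 = 55.4555720 amu
The mass defect is 55.4555720 − 54.93804 = 0.5175320 amu.
Converting to energy: 0.5175320 amu × 931.49 MeV/amu = 482.076 MeV
Dividing by A = 55 gives 8.765 MeV per nucleon.

8.765 MeV/nucleon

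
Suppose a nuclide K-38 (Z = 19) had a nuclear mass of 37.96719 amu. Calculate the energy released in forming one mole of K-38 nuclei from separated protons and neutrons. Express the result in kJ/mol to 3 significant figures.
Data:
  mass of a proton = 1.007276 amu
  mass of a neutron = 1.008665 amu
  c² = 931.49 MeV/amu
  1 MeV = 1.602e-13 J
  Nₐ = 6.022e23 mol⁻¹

3.02e+10 kJ/mol

Σm = 19·m_p + 19·m_n = 19.138244 + 19.164635 = 38.302879 amu
The mass defect is 38.302879 − 37.96719 = 0.335689 amu.
Binding energy = Δm·c² = 0.335689 × 931.49 MeV/amu = 312.691 MeV
Per nucleus in joules: 312.691 MeV × 1.602e-13 J/MeV = 5.0093e-11 J
Per mole: 5.0093e-11 J × 6.022e23 mol⁻¹ = 3.0166e+13 J/mol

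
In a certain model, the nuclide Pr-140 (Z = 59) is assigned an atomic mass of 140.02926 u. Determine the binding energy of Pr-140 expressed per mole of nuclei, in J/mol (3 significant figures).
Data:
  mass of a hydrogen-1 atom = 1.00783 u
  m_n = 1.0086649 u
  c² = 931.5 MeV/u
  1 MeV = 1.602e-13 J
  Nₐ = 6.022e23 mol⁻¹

The nucleus contains 59 protons and 140 − 59 = 81 neutrons.
Mass of separated nucleons = 59(1.00783) + 81(1.0086649) = 59.46197 + 81.7018569 = 141.1638269 u
Mass defect Δm = 141.1638269 − 140.02926 = 1.1345669 u
Converting to energy: 1.1345669 u × 931.5 MeV/u = 1056.85 MeV
Per nucleus in joules: 1056.85 MeV × 1.602e-13 J/MeV = 1.6931e-10 J
Per mole: 1.6931e-10 J × 6.022e23 mol⁻¹ = 1.0196e+14 J/mol

1.02e+14 J/mol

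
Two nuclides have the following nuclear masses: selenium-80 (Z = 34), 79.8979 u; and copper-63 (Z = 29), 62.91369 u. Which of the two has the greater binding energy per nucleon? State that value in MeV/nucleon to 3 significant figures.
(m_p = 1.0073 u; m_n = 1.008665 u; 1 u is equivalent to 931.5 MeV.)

copper-63; 8.76 MeV/nucleon

selenium-80: Σm = 34(1.0073) + 46(1.008665) = 80.646790 u; Δm = 0.748890 u; E_B = 697.59 MeV; E_B/A = 8.720 MeV
copper-63: Σm = 29(1.0073) + 34(1.008665) = 63.506310 u; Δm = 0.592620 u; E_B = 552.03 MeV; E_B/A = 8.762 MeV
copper-63 has the higher binding energy per nucleon, so it is the more tightly bound nucleus.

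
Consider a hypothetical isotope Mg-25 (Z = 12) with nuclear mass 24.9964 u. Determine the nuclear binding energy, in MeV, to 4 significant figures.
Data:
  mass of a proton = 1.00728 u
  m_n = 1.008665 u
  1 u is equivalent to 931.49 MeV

189.7 MeV

Mass of separated nucleons = 12(1.00728) + 13(1.008665) = 12.08736 + 13.112645 = 25.200005 u
The mass defect is 25.200005 − 24.9964 = 0.203605 u.
E_B = 0.203605 × 931.49 = 189.656 MeV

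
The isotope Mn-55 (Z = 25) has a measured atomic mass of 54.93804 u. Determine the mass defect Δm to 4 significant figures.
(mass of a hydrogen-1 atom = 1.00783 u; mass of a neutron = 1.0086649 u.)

0.5177 u

With 25 protons and 30 neutrons (A = 55):
Σm = 25·m(¹H) + 30·m_n = 25.19575 + 30.2599470 = 55.4556970 u
Δm = 55.4556970 − 54.93804 = 0.5176570 u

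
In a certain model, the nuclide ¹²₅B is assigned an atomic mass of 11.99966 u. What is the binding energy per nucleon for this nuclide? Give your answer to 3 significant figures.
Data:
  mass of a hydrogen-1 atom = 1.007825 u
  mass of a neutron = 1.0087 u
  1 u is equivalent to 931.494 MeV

7.79 MeV/nucleon

With 5 protons and 7 neutrons (A = 12):
Mass of separated nucleons = 5(1.007825) + 7(1.0087) = 5.039125 + 7.0609 = 12.100025 u
Mass defect Δm = 12.100025 − 11.99966 = 0.100365 u
E_B = 0.100365 × 931.494 = 93.4894 MeV
BE/A = 93.4894 MeV / 12 = 7.791 MeV/nucleon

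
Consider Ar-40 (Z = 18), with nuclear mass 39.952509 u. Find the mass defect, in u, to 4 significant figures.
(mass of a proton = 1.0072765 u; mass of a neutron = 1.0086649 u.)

0.3691 u

With 18 protons and 22 neutrons (A = 40):
Total constituent mass: 18 × 1.0072765 + 22 × 1.0086649 = 40.3216048 u
Mass defect Δm = 40.3216048 − 39.952509 = 0.3690958 u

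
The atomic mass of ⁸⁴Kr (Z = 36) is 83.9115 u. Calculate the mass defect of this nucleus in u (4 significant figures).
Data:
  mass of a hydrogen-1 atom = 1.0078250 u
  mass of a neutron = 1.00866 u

0.7859 u

With 36 protons and 48 neutrons (A = 84):
Σm = 36·m(¹H) + 48·m_n = 36.2817000 + 48.41568 = 84.6973800 u
Δm = 84.6973800 − 83.9115 = 0.7858800 u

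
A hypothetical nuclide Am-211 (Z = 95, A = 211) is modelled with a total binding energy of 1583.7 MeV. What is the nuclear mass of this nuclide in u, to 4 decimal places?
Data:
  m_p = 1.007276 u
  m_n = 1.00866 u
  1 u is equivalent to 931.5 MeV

Mass defect = 1583.7 MeV / (931.5 MeV/u) = 1.700161 u
Constituent mass = 95(1.007276) + 116(1.00866) = 212.695780 u
Nuclear mass = 212.695780 − 1.700161 = 210.995619 u ≈ 210.9956 u (to 4 decimal places)

210.9956 u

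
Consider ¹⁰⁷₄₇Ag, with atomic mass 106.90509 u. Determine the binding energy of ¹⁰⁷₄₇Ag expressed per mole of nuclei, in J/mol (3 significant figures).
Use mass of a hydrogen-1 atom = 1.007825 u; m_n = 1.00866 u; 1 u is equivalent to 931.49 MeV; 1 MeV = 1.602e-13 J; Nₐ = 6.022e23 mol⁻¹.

Z = 47, so N = A − Z = 107 − 47 = 60.
Total constituent mass: 47 × 1.007825 + 60 × 1.00866 = 107.887375 u
Mass defect Δm = 107.887375 − 106.90509 = 0.982285 u
E_B = 0.982285 × 931.49 = 914.989 MeV
Per nucleus in joules: 914.989 MeV × 1.602e-13 J/MeV = 1.4658e-10 J
Per mole: 1.4658e-10 J × 6.022e23 mol⁻¹ = 8.8270e+13 J/mol

8.83e+13 J/mol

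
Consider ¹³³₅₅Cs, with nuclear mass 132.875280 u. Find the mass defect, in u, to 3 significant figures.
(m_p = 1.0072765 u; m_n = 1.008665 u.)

Σm = 55·m_p + 78·m_n = 55.4002075 + 78.675870 = 134.0760775 u
Mass defect Δm = 134.0760775 − 132.875280 = 1.2007975 u

1.20 u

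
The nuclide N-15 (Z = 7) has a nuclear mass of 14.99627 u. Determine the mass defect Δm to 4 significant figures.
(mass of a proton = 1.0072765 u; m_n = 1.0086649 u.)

With 7 protons and 8 neutrons (A = 15):
Σm = 7·m_p + 8·m_n = 7.0509355 + 8.0693192 = 15.1202547 u
The mass defect is 15.1202547 − 14.99627 = 0.1239847 u.

0.1240 u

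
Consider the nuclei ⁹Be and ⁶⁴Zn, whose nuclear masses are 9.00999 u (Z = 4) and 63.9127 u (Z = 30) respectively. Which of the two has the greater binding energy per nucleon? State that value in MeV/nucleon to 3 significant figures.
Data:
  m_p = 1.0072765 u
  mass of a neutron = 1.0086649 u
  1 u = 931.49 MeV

⁶⁴Zn; 8.74 MeV/nucleon

⁹Be: Σm = 4(1.0072765) + 5(1.0086649) = 9.0724305 u; Δm = 0.0624405 u; E_B = 58.163 MeV; E_B/A = 6.463 MeV
⁶⁴Zn: Σm = 30(1.0072765) + 34(1.0086649) = 64.5129016 u; Δm = 0.6002016 u; E_B = 559.08 MeV; E_B/A = 8.736 MeV
⁶⁴Zn has the higher binding energy per nucleon, so it is the more tightly bound nucleus.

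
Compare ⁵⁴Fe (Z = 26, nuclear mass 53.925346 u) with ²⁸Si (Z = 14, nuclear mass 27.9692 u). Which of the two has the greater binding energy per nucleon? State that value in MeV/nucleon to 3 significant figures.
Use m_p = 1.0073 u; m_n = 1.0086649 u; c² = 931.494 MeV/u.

⁵⁴Fe; 8.75 MeV/nucleon

⁵⁴Fe: Σm = 26(1.0073) + 28(1.0086649) = 54.4324172 u; Δm = 0.5070712 u; E_B = 472.33 MeV; E_B/A = 8.747 MeV
²⁸Si: Σm = 14(1.0073) + 14(1.0086649) = 28.2235086 u; Δm = 0.2543086 u; E_B = 236.89 MeV; E_B/A = 8.460 MeV
⁵⁴Fe has the higher binding energy per nucleon, so it is the more tightly bound nucleus.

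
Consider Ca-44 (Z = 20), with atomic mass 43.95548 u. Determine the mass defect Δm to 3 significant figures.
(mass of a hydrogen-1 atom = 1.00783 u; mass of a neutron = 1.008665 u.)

With 20 protons and 24 neutrons (A = 44):
Total constituent mass: 20 × 1.00783 + 24 × 1.008665 = 44.364560 u
Δm = 44.364560 − 43.95548 = 0.409080 u

0.409 u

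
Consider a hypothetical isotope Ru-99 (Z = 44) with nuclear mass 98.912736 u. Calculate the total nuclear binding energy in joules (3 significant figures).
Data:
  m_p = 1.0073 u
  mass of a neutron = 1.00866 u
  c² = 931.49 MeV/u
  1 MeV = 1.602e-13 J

1.32e-10 J

The nucleus contains 44 protons and 99 − 44 = 55 neutrons.
Σm = 44·m_p + 55·m_n = 44.3212 + 55.47630 = 99.79750 u
Mass defect Δm = 99.79750 − 98.912736 = 0.884764 u
Binding energy = Δm·c² = 0.884764 × 931.49 MeV/u = 824.149 MeV
In joules: 824.149 MeV × 1.602e-13 J/MeV = 1.3203e-10 J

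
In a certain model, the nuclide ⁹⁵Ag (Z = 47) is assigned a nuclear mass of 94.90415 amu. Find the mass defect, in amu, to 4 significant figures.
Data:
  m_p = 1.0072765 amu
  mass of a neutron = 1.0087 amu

Total constituent mass: 47 × 1.0072765 + 48 × 1.0087 = 95.7595955 amu
The mass defect is 95.7595955 − 94.90415 = 0.8554455 amu.

0.8554 amu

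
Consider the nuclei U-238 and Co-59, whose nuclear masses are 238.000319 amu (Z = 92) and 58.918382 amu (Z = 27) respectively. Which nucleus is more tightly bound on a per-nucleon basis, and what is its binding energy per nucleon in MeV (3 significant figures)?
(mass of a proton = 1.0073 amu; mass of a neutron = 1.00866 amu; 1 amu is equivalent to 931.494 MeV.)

Co-59; 8.78 MeV/nucleon

U-238: Σm = 92(1.0073) + 146(1.00866) = 239.93596 amu; Δm = 1.935641 amu; E_B = 1803.0 MeV; E_B/A = 7.576 MeV
Co-59: Σm = 27(1.0073) + 32(1.00866) = 59.47422 amu; Δm = 0.555838 amu; E_B = 517.76 MeV; E_B/A = 8.776 MeV
Co-59 has the higher binding energy per nucleon, so it is the more tightly bound nucleus.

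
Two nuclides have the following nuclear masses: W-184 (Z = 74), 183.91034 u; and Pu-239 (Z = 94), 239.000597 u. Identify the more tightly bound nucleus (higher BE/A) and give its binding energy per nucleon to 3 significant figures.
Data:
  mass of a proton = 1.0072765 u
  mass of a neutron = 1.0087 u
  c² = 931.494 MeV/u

W-184: Σm = 74(1.0072765) + 110(1.0087) = 185.4954610 u; Δm = 1.5851210 u; E_B = 1476.53 MeV; E_B/A = 8.0246 MeV
Pu-239: Σm = 94(1.0072765) + 145(1.0087) = 240.9454910 u; Δm = 1.9448940 u; E_B = 1811.7 MeV; E_B/A = 7.580 MeV
W-184 has the higher binding energy per nucleon, so it is the more tightly bound nucleus.

W-184; 8.02 MeV/nucleon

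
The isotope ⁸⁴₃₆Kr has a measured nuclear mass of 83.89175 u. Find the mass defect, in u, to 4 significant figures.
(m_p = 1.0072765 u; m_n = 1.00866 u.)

0.7859 u

Mass of separated nucleons = 36(1.0072765) + 48(1.00866) = 36.2619540 + 48.41568 = 84.6776340 u
Δm = 84.6776340 − 83.89175 = 0.7858840 u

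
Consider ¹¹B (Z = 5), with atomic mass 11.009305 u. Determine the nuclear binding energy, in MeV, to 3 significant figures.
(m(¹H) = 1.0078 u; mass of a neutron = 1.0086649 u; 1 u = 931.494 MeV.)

Σm = 5·m(¹H) + 6·m_n = 5.0390 + 6.0519894 = 11.0909894 u
Mass defect Δm = 11.0909894 − 11.009305 = 0.0816844 u
E_B = 0.0816844 × 931.494 = 76.0885 MeV

76.1 MeV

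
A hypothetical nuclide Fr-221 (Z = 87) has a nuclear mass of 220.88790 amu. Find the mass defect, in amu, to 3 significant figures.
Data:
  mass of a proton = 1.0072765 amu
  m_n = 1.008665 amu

Total constituent mass: 87 × 1.0072765 + 134 × 1.008665 = 222.7941655 amu
Δm = 222.7941655 − 220.88790 = 1.9062655 amu

1.91 amu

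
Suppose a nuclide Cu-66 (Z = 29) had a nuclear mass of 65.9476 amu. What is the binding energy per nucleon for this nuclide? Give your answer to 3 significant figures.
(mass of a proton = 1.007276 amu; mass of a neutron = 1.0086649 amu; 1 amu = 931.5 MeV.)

8.24 MeV/nucleon

With 29 protons and 37 neutrons (A = 66):
Total constituent mass: 29 × 1.007276 + 37 × 1.0086649 = 66.5316053 amu
Mass defect Δm = 66.5316053 − 65.9476 = 0.5840053 amu
Binding energy = Δm·c² = 0.5840053 × 931.5 MeV/amu = 544.001 MeV
Per nucleon: 544.001 / 66 = 8.242 MeV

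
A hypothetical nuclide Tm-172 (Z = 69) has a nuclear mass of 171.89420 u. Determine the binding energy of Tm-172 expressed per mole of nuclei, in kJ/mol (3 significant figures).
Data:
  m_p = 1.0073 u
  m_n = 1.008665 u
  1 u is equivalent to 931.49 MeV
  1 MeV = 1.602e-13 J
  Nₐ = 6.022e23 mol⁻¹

The nucleus contains 69 protons and 172 − 69 = 103 neutrons.
Σm = 69·m_p + 103·m_n = 69.5037 + 103.892495 = 173.396195 u
The mass defect is 173.396195 − 171.89420 = 1.501995 u.
E_B = 1.501995 × 931.49 = 1399.09 MeV
Per nucleus in joules: 1399.09 MeV × 1.602e-13 J/MeV = 2.2413e-10 J
Per mole: 2.2413e-10 J × 6.022e23 mol⁻¹ = 1.3497e+14 J/mol

1.35e+11 kJ/mol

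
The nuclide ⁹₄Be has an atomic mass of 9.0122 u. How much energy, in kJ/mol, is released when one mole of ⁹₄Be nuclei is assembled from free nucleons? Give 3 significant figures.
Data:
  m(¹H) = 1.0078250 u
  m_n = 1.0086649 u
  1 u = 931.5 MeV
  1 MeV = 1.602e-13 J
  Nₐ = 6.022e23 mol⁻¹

5.61e+09 kJ/mol

Σm = 4·m(¹H) + 5·m_n = 4.0313000 + 5.0433245 = 9.0746245 u
Mass defect Δm = 9.0746245 − 9.0122 = 0.0624245 u
E_B = 0.0624245 × 931.5 = 58.1484 MeV
Per nucleus in joules: 58.1484 MeV × 1.602e-13 J/MeV = 9.3154e-12 J
Per mole: 9.3154e-12 J × 6.022e23 mol⁻¹ = 5.6097e+12 J/mol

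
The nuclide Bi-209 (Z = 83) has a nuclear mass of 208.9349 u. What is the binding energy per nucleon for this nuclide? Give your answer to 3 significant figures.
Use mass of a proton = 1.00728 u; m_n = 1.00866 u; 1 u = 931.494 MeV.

7.85 MeV/nucleon

With 83 protons and 126 neutrons (A = 209):
Total constituent mass: 83 × 1.00728 + 126 × 1.00866 = 210.69540 u
Mass defect Δm = 210.69540 − 208.9349 = 1.76050 u
Converting to energy: 1.76050 u × 931.494 MeV/u = 1639.90 MeV
Per nucleon: 1639.90 / 209 = 7.846 MeV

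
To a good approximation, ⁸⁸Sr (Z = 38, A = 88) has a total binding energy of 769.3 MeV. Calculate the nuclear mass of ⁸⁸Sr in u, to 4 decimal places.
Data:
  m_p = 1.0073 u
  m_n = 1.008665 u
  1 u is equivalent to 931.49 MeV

87.8848 u

Mass defect = 769.3 MeV / (931.49 MeV/u) = 0.825881 u
Constituent mass = 38(1.0073) + 50(1.008665) = 88.710650 u
Nuclear mass = 88.710650 − 0.825881 = 87.884769 u ≈ 87.8848 u (to 4 decimal places)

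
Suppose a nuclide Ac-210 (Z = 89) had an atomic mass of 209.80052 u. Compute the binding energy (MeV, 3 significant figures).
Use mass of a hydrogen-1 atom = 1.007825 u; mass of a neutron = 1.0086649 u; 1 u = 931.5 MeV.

1810 MeV

Σm = 89·m(¹H) + 121·m_n = 89.696425 + 122.0484529 = 211.7448779 u
Mass defect Δm = 211.7448779 − 209.80052 = 1.9443579 u
Binding energy = Δm·c² = 1.9443579 × 931.5 MeV/u = 1811.17 MeV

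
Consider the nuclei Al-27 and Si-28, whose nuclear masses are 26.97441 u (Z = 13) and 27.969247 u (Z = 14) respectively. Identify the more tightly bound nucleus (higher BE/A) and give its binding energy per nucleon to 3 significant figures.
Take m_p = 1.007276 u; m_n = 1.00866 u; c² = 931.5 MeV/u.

Al-27: Σm = 13(1.007276) + 14(1.00866) = 27.215828 u; Δm = 0.241418 u; E_B = 224.88 MeV; E_B/A = 8.329 MeV
Si-28: Σm = 14(1.007276) + 14(1.00866) = 28.223104 u; Δm = 0.253857 u; E_B = 236.47 MeV; E_B/A = 8.445 MeV
Si-28 has the higher binding energy per nucleon, so it is the more tightly bound nucleus.

Si-28; 8.45 MeV/nucleon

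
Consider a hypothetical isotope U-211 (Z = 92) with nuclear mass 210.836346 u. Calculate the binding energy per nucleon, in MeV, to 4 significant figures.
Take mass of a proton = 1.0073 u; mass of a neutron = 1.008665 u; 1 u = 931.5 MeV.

With 92 protons and 119 neutrons (A = 211):
Total constituent mass: 92 × 1.0073 + 119 × 1.008665 = 212.702735 u
Mass defect Δm = 212.702735 − 210.836346 = 1.866389 u
E_B = 1.866389 × 931.5 = 1738.54 MeV
Per nucleon: 1738.54 / 211 = 8.240 MeV

8.240 MeV/nucleon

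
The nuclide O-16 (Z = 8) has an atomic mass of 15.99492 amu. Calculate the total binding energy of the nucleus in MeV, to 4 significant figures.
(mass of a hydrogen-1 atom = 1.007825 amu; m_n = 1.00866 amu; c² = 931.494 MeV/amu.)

127.6 MeV

The nucleus contains 8 protons and 16 − 8 = 8 neutrons.
Mass of separated nucleons = 8(1.007825) + 8(1.00866) = 8.062600 + 8.06928 = 16.131880 amu
The mass defect is 16.131880 − 15.99492 = 0.136960 amu.
E_B = 0.136960 × 931.494 = 127.577 MeV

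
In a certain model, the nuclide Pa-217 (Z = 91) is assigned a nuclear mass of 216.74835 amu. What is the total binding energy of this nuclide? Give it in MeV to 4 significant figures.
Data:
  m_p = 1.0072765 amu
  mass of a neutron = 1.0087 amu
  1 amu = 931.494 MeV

1872 MeV

Mass of separated nucleons = 91(1.0072765) + 126(1.0087) = 91.6621615 + 127.0962 = 218.7583615 amu
Δm = 218.7583615 − 216.74835 = 2.0100115 amu
Binding energy = Δm·c² = 2.0100115 × 931.494 MeV/amu = 1872.31 MeV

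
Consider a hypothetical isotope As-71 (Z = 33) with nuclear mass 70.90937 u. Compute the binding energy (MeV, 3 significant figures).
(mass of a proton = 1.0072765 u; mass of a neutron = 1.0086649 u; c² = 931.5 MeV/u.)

615 MeV

Z = 33, so N = A − Z = 71 − 33 = 38.
Total constituent mass: 33 × 1.0072765 + 38 × 1.0086649 = 71.5693907 u
Mass defect Δm = 71.5693907 − 70.90937 = 0.6600207 u
E_B = 0.6600207 × 931.5 = 614.809 MeV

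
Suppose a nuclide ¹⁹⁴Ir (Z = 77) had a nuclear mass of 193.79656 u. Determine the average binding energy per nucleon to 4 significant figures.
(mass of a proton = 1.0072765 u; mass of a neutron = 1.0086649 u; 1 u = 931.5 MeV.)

Z = 77, so N = A − Z = 194 − 77 = 117.
Total constituent mass: 77 × 1.0072765 + 117 × 1.0086649 = 195.5740838 u
Mass defect Δm = 195.5740838 − 193.79656 = 1.7775238 u
Binding energy = Δm·c² = 1.7775238 × 931.5 MeV/u = 1655.76 MeV
Dividing by A = 194 gives 8.535 MeV per nucleon.

8.535 MeV/nucleon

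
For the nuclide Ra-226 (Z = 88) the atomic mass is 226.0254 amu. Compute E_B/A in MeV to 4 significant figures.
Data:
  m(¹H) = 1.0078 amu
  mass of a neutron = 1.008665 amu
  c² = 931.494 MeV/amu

7.653 MeV/nucleon

Mass of separated nucleons = 88(1.0078) + 138(1.008665) = 88.6864 + 139.195770 = 227.882170 amu
The mass defect is 227.882170 − 226.0254 = 1.856770 amu.
Converting to energy: 1.856770 amu × 931.494 MeV/amu = 1729.57 MeV
Per nucleon: 1729.57 / 226 = 7.653 MeV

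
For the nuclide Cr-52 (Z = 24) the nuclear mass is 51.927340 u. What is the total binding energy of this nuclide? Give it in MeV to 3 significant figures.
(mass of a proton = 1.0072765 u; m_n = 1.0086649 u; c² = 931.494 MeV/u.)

Σm = 24·m_p + 28·m_n = 24.1746360 + 28.2426172 = 52.4172532 u
The mass defect is 52.4172532 − 51.927340 = 0.4899132 u.
E_B = 0.4899132 × 931.494 = 456.351 MeV

456 MeV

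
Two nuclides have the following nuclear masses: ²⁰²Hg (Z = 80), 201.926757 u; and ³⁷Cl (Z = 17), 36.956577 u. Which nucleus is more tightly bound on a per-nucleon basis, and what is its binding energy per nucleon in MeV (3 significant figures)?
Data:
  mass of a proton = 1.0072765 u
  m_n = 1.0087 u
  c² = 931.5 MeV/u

²⁰²Hg: Σm = 80(1.0072765) + 122(1.0087) = 203.6435200 u; Δm = 1.7167630 u; E_B = 1599.2 MeV; E_B/A = 7.917 MeV
³⁷Cl: Σm = 17(1.0072765) + 20(1.0087) = 37.2977005 u; Δm = 0.3411235 u; E_B = 317.76 MeV; E_B/A = 8.588 MeV
³⁷Cl has the higher binding energy per nucleon, so it is the more tightly bound nucleus.

³⁷Cl; 8.59 MeV/nucleon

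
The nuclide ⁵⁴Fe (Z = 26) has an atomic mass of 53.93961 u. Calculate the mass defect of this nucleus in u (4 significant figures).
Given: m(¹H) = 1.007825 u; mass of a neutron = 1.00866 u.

The nucleus contains 26 protons and 54 − 26 = 28 neutrons.
Σm = 26·m(¹H) + 28·m_n = 26.203450 + 28.24248 = 54.445930 u
Δm = 54.445930 − 53.93961 = 0.506320 u

0.5063 u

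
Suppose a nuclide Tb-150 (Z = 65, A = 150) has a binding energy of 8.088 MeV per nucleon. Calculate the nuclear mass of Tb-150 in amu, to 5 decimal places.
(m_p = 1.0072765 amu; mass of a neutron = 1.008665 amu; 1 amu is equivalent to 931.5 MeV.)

149.90708 amu

Total binding energy = 150 × 8.088 = 1213.200 MeV
Mass defect = 1213.200 MeV / (931.5 MeV/amu) = 1.3024155 amu
Constituent mass = 65(1.0072765) + 85(1.008665) = 151.2094975 amu
Nuclear mass = 151.2094975 − 1.3024155 = 149.9070820 amu ≈ 149.90708 amu (to 5 decimal places)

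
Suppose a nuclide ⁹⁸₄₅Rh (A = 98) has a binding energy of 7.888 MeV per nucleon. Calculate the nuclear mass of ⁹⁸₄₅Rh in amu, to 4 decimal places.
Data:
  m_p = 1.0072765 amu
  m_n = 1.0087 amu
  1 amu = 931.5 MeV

Total binding energy = 98 × 7.888 = 773.024 MeV
Mass defect = 773.024 MeV / (931.5 MeV/amu) = 0.829870 amu
Constituent mass = 45(1.0072765) + 53(1.0087) = 98.7885425 amu
Nuclear mass = 98.7885425 − 0.829870 = 97.9586725 amu ≈ 97.9587 amu (to 4 decimal places)

97.9587 amu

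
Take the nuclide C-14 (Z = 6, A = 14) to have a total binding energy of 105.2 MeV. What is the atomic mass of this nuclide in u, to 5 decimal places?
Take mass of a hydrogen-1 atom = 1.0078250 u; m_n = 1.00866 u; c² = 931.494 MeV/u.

Mass defect = 105.2 MeV / (931.494 MeV/u) = 0.1129369 u
Constituent mass = 6(1.0078250) + 8(1.00866) = 14.1162300 u
Atomic mass = 14.1162300 − 0.1129369 = 14.0032931 u ≈ 14.00329 u (to 5 decimal places)

14.00329 u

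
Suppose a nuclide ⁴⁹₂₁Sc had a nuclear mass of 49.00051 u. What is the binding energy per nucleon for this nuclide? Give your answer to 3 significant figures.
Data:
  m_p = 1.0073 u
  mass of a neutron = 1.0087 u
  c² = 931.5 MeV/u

Mass of separated nucleons = 21(1.0073) + 28(1.0087) = 21.1533 + 28.2436 = 49.3969 u
Δm = 49.3969 − 49.00051 = 0.39639 u
Converting to energy: 0.39639 u × 931.5 MeV/u = 369.237 MeV
Dividing by A = 49 gives 7.535 MeV per nucleon.

7.54 MeV/nucleon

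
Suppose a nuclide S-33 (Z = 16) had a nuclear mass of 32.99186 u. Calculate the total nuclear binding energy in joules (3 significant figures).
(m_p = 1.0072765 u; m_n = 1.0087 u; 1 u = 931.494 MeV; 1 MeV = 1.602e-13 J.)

4.07e-11 J

Σm = 16·m_p + 17·m_n = 16.1164240 + 17.1479 = 33.2643240 u
Δm = 33.2643240 − 32.99186 = 0.2724640 u
Converting to energy: 0.2724640 u × 931.494 MeV/u = 253.799 MeV
In joules: 253.799 MeV × 1.602e-13 J/MeV = 4.0659e-11 J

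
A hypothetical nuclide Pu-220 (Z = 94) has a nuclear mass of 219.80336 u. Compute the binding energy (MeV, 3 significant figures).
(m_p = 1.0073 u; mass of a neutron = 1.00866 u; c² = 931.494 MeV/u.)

Total constituent mass: 94 × 1.0073 + 126 × 1.00866 = 221.77736 u
Δm = 221.77736 − 219.80336 = 1.97400 u
E_B = 1.97400 × 931.494 = 1838.77 MeV

1840 MeV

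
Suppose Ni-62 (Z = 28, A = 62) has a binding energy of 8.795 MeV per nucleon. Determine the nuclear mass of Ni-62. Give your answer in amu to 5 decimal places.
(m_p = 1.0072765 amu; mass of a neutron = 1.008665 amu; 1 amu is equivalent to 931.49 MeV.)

Total binding energy = 62 × 8.795 = 545.290 MeV
Mass defect = 545.290 MeV / (931.49 MeV/amu) = 0.5853954 amu
Constituent mass = 28(1.0072765) + 34(1.008665) = 62.4983520 amu
Nuclear mass = 62.4983520 − 0.5853954 = 61.9129566 amu ≈ 61.91296 amu (to 5 decimal places)

61.91296 amu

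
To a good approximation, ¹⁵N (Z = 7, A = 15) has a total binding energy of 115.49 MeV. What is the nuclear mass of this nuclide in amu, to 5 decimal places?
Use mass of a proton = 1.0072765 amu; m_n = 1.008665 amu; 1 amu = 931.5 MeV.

14.99627 amu

Mass defect = 115.49 MeV / (931.5 MeV/amu) = 0.1239828 amu
Constituent mass = 7(1.0072765) + 8(1.008665) = 15.1202555 amu
Nuclear mass = 15.1202555 − 0.1239828 = 14.9962727 amu ≈ 14.99627 amu (to 5 decimal places)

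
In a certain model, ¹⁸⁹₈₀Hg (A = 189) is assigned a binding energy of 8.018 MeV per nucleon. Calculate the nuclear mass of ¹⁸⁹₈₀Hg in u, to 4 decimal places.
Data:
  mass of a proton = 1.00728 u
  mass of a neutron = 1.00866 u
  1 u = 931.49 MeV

Total binding energy = 189 × 8.018 = 1515.402 MeV
Mass defect = 1515.402 MeV / (931.49 MeV/u) = 1.626858 u
Constituent mass = 80(1.00728) + 109(1.00866) = 190.52634 u
Nuclear mass = 190.52634 − 1.626858 = 188.899482 u ≈ 188.8995 u (to 4 decimal places)

188.8995 u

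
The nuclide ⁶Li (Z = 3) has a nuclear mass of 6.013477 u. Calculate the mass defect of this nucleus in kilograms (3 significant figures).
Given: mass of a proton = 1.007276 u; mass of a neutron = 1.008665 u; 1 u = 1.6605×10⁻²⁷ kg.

5.70e-29 kg

The nucleus contains 3 protons and 6 − 3 = 3 neutrons.
Mass of separated nucleons = 3(1.007276) + 3(1.008665) = 3.021828 + 3.025995 = 6.047823 u
Mass defect Δm = 6.047823 − 6.013477 = 0.034346 u
In SI units: 0.034346 u × 1.6605×10⁻²⁷ kg/u = 5.7032e-29 kg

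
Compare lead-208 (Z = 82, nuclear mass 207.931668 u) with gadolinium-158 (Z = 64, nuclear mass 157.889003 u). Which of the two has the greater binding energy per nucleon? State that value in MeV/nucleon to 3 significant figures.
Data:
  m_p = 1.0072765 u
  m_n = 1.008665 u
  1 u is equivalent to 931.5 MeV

lead-208: Σm = 82(1.0072765) + 126(1.008665) = 209.6884630 u; Δm = 1.7567950 u; E_B = 1636.5 MeV; E_B/A = 7.868 MeV
gadolinium-158: Σm = 64(1.0072765) + 94(1.008665) = 159.2802060 u; Δm = 1.3912030 u; E_B = 1295.9 MeV; E_B/A = 8.202 MeV
gadolinium-158 has the higher binding energy per nucleon, so it is the more tightly bound nucleus.

gadolinium-158; 8.20 MeV/nucleon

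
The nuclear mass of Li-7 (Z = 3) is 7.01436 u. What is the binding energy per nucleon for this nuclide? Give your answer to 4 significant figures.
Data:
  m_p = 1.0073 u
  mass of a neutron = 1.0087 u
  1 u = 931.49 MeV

Total constituent mass: 3 × 1.0073 + 4 × 1.0087 = 7.0567 u
Δm = 7.0567 − 7.01436 = 0.04234 u
Binding energy = Δm·c² = 0.04234 × 931.49 MeV/u = 39.4393 MeV
Per nucleon: 39.4393 / 7 = 5.634 MeV

5.634 MeV/nucleon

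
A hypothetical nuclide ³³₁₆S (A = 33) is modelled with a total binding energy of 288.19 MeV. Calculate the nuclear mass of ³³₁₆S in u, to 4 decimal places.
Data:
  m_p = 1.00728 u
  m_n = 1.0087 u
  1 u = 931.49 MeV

Mass defect = 288.19 MeV / (931.49 MeV/u) = 0.309386 u
Constituent mass = 16(1.00728) + 17(1.0087) = 33.26438 u
Nuclear mass = 33.26438 − 0.309386 = 32.954994 u ≈ 32.9550 u (to 4 decimal places)

32.9550 u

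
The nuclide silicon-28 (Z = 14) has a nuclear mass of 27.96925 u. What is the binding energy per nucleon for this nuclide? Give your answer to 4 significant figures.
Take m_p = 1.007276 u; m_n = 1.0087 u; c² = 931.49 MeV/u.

Σm = 14·m_p + 14·m_n = 14.101864 + 14.1218 = 28.223664 u
The mass defect is 28.223664 − 27.96925 = 0.254414 u.
Binding energy = Δm·c² = 0.254414 × 931.49 MeV/u = 236.984 MeV
Per nucleon: 236.984 / 28 = 8.464 MeV

8.464 MeV/nucleon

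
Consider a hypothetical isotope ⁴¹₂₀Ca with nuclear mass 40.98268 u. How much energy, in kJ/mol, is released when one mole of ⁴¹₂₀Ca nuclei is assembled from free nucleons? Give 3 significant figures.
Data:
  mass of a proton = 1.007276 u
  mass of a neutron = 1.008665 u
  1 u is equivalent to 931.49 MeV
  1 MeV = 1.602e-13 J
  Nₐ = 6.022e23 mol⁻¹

3.10e+10 kJ/mol

Total constituent mass: 20 × 1.007276 + 21 × 1.008665 = 41.327485 u
Δm = 41.327485 − 40.98268 = 0.344805 u
Converting to energy: 0.344805 u × 931.49 MeV/u = 321.182 MeV
Per nucleus in joules: 321.182 MeV × 1.602e-13 J/MeV = 5.1453e-11 J
Per mole: 5.1453e-11 J × 6.022e23 mol⁻¹ = 3.0985e+13 J/mol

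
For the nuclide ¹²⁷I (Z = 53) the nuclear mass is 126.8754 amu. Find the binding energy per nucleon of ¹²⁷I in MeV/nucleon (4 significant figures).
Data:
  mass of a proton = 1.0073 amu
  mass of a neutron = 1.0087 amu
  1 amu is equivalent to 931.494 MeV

With 53 protons and 74 neutrons (A = 127):
Σm = 53·m_p + 74·m_n = 53.3869 + 74.6438 = 128.0307 amu
Δm = 128.0307 − 126.8754 = 1.1553 amu
E_B = 1.1553 × 931.494 = 1076.16 MeV
Per nucleon: 1076.16 / 127 = 8.474 MeV

8.474 MeV/nucleon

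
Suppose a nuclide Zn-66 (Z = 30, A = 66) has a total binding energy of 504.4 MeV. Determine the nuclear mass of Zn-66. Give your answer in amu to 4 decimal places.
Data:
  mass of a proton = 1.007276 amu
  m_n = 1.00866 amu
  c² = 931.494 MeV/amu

Mass defect = 504.4 MeV / (931.494 MeV/amu) = 0.541496 amu
Constituent mass = 30(1.007276) + 36(1.00866) = 66.530040 amu
Nuclear mass = 66.530040 − 0.541496 = 65.988544 amu ≈ 65.9885 amu (to 4 decimal places)

65.9885 amu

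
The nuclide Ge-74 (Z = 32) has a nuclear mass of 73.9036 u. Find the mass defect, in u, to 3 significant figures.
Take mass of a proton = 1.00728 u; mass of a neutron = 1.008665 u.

Z = 32, so N = A − Z = 74 − 32 = 42.
Total constituent mass: 32 × 1.00728 + 42 × 1.008665 = 74.596890 u
The mass defect is 74.596890 − 73.9036 = 0.693290 u.

0.693 u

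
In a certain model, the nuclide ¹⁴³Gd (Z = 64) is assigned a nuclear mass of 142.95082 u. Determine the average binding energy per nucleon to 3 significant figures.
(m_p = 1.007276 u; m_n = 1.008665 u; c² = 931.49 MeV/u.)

The nucleus contains 64 protons and 143 − 64 = 79 neutrons.
Σm = 64·m_p + 79·m_n = 64.465664 + 79.684535 = 144.150199 u
Mass defect Δm = 144.150199 − 142.95082 = 1.199379 u
Converting to energy: 1.199379 u × 931.49 MeV/u = 1117.21 MeV
Per nucleon: 1117.21 / 143 = 7.813 MeV

7.81 MeV/nucleon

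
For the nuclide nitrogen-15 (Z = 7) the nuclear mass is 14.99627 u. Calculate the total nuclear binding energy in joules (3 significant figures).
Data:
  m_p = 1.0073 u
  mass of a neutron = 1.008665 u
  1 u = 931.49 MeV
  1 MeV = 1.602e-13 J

1.85e-11 J

The nucleus contains 7 protons and 15 − 7 = 8 neutrons.
Total constituent mass: 7 × 1.0073 + 8 × 1.008665 = 15.120420 u
The mass defect is 15.120420 − 14.99627 = 0.124150 u.
E_B = 0.124150 × 931.49 = 115.644 MeV
In joules: 115.644 MeV × 1.602e-13 J/MeV = 1.8526e-11 J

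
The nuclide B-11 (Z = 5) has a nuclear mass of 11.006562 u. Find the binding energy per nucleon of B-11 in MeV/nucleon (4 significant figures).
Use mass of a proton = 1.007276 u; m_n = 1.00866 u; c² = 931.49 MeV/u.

The nucleus contains 5 protons and 11 − 5 = 6 neutrons.
Total constituent mass: 5 × 1.007276 + 6 × 1.00866 = 11.088340 u
Δm = 11.088340 − 11.006562 = 0.081778 u
Converting to energy: 0.081778 u × 931.49 MeV/u = 76.1754 MeV
Per nucleon: 76.1754 / 11 = 6.925 MeV

6.925 MeV/nucleon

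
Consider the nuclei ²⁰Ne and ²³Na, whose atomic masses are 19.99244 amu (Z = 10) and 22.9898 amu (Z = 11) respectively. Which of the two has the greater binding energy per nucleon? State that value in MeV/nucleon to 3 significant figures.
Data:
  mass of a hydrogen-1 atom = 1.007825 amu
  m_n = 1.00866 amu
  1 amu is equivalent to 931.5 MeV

²⁰Ne: Σm = 10(1.007825) + 10(1.00866) = 20.164850 amu; Δm = 0.172410 amu; E_B = 160.60 MeV; E_B/A = 8.030 MeV
²³Na: Σm = 11(1.007825) + 12(1.00866) = 23.189995 amu; Δm = 0.200195 amu; E_B = 186.48 MeV; E_B/A = 8.108 MeV
²³Na has the higher binding energy per nucleon, so it is the more tightly bound nucleus.

²³Na; 8.11 MeV/nucleon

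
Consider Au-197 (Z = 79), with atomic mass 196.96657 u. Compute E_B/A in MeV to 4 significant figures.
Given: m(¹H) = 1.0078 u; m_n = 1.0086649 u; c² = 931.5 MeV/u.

Z = 79, so N = A − Z = 197 − 79 = 118.
Mass of separated nucleons = 79(1.0078) + 118(1.0086649) = 79.6162 + 119.0224582 = 198.6386582 u
Mass defect Δm = 198.6386582 − 196.96657 = 1.6720882 u
E_B = 1.6720882 × 931.5 = 1557.55 MeV
Dividing by A = 197 gives 7.906 MeV per nucleon.

7.906 MeV/nucleon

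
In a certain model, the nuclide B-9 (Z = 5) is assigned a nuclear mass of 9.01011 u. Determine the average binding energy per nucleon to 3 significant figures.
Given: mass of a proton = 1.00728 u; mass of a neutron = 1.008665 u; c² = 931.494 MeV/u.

Total constituent mass: 5 × 1.00728 + 4 × 1.008665 = 9.071060 u
Δm = 9.071060 − 9.01011 = 0.060950 u
Binding energy = Δm·c² = 0.060950 × 931.494 MeV/u = 56.7746 MeV
Per nucleon: 56.7746 / 9 = 6.308 MeV

6.31 MeV/nucleon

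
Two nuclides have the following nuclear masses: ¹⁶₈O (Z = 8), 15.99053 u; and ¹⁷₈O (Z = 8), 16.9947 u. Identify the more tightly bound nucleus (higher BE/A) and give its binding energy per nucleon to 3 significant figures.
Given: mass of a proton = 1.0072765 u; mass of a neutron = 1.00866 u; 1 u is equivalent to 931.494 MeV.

¹⁶₈O; 7.97 MeV/nucleon

¹⁶₈O: Σm = 8(1.0072765) + 8(1.00866) = 16.1274920 u; Δm = 0.1369620 u; E_B = 127.58 MeV; E_B/A = 7.974 MeV
¹⁷₈O: Σm = 8(1.0072765) + 9(1.00866) = 17.1361520 u; Δm = 0.1414520 u; E_B = 131.76 MeV; E_B/A = 7.751 MeV
¹⁶₈O has the higher binding energy per nucleon, so it is the more tightly bound nucleus.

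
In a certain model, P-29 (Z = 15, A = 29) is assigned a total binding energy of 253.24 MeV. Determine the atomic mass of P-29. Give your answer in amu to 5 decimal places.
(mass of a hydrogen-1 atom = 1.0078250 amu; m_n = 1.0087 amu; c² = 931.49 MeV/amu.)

28.96731 amu

Mass defect = 253.24 MeV / (931.49 MeV/amu) = 0.2718655 amu
Constituent mass = 15(1.0078250) + 14(1.0087) = 29.2391750 amu
Atomic mass = 29.2391750 − 0.2718655 = 28.9673095 amu ≈ 28.96731 amu (to 5 decimal places)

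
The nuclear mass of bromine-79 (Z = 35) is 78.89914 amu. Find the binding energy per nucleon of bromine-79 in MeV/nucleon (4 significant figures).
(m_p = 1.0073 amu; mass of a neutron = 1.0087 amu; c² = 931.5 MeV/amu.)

Total constituent mass: 35 × 1.0073 + 44 × 1.0087 = 79.6383 amu
Δm = 79.6383 − 78.89914 = 0.73916 amu
Converting to energy: 0.73916 amu × 931.5 MeV/amu = 688.528 MeV
Dividing by A = 79 gives 8.716 MeV per nucleon.

8.716 MeV/nucleon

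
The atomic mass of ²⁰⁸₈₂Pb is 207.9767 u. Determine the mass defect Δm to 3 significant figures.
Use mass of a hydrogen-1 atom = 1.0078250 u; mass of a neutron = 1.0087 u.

The nucleus contains 82 protons and 208 − 82 = 126 neutrons.
Σm = 82·m(¹H) + 126·m_n = 82.6416500 + 127.0962 = 209.7378500 u
The mass defect is 209.7378500 − 207.9767 = 1.7611500 u.

1.76 u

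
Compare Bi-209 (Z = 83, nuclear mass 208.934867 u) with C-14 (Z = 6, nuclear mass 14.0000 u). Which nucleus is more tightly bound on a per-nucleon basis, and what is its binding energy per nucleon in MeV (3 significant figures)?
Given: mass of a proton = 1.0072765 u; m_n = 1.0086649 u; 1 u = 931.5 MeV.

Bi-209; 7.85 MeV/nucleon

Bi-209: Σm = 83(1.0072765) + 126(1.0086649) = 210.6957269 u; Δm = 1.7608599 u; E_B = 1640.2 MeV; E_B/A = 7.848 MeV
C-14: Σm = 6(1.0072765) + 8(1.0086649) = 14.1129782 u; Δm = 0.1129782 u; E_B = 105.24 MeV; E_B/A = 7.517 MeV
Bi-209 has the higher binding energy per nucleon, so it is the more tightly bound nucleus.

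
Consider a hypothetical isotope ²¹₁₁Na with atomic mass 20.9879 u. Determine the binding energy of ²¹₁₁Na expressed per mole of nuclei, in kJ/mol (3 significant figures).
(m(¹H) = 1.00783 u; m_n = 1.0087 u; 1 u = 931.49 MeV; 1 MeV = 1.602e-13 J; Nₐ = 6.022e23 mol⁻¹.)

1.66e+10 kJ/mol

With 11 protons and 10 neutrons (A = 21):
Mass of separated nucleons = 11(1.00783) + 10(1.0087) = 11.08613 + 10.0870 = 21.17313 u
Δm = 21.17313 − 20.9879 = 0.18523 u
Binding energy = Δm·c² = 0.18523 × 931.49 MeV/u = 172.540 MeV
Per nucleus in joules: 172.540 MeV × 1.602e-13 J/MeV = 2.7641e-11 J
Per mole: 2.7641e-11 J × 6.022e23 mol⁻¹ = 1.6645e+13 J/mol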